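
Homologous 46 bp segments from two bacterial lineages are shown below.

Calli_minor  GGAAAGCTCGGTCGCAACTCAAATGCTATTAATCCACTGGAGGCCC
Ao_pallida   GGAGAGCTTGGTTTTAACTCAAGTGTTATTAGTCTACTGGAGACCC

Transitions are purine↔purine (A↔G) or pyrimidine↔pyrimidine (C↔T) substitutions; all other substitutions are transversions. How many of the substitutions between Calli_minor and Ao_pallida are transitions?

Mismatches occur at site 4 (A/G, transition), site 9 (C/T, transition), site 13 (C/T, transition), site 14 (G/T, transversion), site 15 (C/T, transition), site 23 (A/G, transition), site 26 (C/T, transition), site 32 (A/G, transition), site 35 (C/T, transition), site 43 (G/A, transition).
Of the 10 differences, 9 transitions and 1 transversion, so the answer is 9.

9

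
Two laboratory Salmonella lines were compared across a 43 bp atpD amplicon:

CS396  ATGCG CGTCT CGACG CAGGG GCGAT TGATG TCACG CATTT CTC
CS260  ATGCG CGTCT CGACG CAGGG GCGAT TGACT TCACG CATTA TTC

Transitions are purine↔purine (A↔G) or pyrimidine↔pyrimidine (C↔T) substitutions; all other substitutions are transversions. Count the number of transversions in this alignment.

Differing sites — 29:T/C (Ti); 30:G/T (Tv); 40:T/A (Tv); 41:C/T (Ti).
Of the 4 differences, 2 transitions and 2 transversions, so the answer is 2.

2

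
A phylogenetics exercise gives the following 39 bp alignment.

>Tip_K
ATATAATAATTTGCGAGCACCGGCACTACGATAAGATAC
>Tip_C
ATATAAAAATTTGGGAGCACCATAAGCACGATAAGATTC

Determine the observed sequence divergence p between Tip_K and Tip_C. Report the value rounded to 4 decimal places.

The sequences differ at positions 7 (T/A), 14 (C/G), 22 (G/A), 23 (G/T), 24 (C/A), 26 (C/G), 27 (T/C), 38 (A/T).
There are 8 differences over 39 sites, so p = 8/39 = 0.2051.

0.2051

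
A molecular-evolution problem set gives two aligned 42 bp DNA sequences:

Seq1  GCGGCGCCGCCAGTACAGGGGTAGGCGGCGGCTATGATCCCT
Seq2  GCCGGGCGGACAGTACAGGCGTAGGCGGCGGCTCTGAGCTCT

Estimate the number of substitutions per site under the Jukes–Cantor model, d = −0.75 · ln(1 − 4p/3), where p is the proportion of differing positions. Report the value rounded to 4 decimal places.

0.2197

Differing sites — 3:G/C; 5:C/G; 8:C/G; 10:C/A; 20:G/C; 34:A/C; 38:T/G; 40:C/T.
p = 8/42 = 0.190476.
d = −0.75 · ln(1 − (4/3)·0.190476) = −0.75 · ln(0.746032) = −0.75 · (-0.292987) = 0.2197.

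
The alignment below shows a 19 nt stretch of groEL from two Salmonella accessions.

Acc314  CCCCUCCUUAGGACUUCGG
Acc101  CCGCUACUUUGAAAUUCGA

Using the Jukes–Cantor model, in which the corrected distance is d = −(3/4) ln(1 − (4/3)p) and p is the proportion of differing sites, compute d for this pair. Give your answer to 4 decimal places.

0.4099

Differing sites — 3:C/G; 6:C/A; 10:A/U; 12:G/A; 14:C/A; 19:G/A.
p = 6/19 = 0.315789.
d = −0.75 · ln(1 − (4/3)·0.315789) = −0.75 · ln(0.578948) = −0.75 · (-0.546543) = 0.4099.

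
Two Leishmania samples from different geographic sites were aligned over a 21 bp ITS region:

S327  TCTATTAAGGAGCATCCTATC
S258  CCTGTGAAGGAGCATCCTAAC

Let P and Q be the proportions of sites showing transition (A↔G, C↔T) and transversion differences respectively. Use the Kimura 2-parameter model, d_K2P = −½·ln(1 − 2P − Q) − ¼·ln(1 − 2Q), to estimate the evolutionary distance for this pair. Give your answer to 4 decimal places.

Differing sites — 1:T/C (Ti); 4:A/G (Ti); 6:T/G (Tv); 20:T/A (Tv).
Of the 4 differences, 2 transitions and 2 transversions over 21 sites: P = 2/21 = 0.095238, Q = 2/21 = 0.095238.
d = −0.5·ln(0.714286) − 0.25·ln(0.809524) = −0.5·(-0.336472) − 0.25·(-0.211309) = 0.2211.

0.2211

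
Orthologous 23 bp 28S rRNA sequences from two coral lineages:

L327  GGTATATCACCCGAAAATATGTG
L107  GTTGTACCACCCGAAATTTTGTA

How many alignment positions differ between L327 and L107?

The sequences differ at positions 2 (G/T), 4 (A/G), 7 (T/C), 17 (A/T), 19 (A/T), 23 (G/A).
That gives 6 mismatches out of 23 aligned sites, so the Hamming distance is 6.

6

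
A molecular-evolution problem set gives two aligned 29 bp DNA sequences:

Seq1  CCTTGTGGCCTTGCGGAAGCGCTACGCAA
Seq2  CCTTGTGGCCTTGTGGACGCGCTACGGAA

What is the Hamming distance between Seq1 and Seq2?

Mismatches occur at site 14 (C/T), site 18 (A/C), site 27 (C/G).
That gives 3 mismatches out of 29 aligned sites, so the Hamming distance is 3.

3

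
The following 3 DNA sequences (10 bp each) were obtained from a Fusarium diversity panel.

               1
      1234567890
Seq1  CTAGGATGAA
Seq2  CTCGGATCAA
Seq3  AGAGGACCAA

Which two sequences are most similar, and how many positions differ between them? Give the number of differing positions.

2

Pairwise Hamming distances:
  Seq1 vs Seq2: 2
  Seq1 vs Seq3: 4
  Seq2 vs Seq3: 4
The smallest is 2, between Seq1 and Seq2.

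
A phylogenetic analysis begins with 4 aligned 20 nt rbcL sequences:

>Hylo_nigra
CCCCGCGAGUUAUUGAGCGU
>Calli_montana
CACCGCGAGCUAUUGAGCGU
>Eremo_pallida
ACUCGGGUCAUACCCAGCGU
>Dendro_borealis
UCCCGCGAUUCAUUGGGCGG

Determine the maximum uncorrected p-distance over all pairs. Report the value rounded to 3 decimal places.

0.600

Pairwise Hamming distances:
  Hylo_nigra vs Calli_montana: 2
  Hylo_nigra vs Eremo_pallida: 9
  Hylo_nigra vs Dendro_borealis: 5
  Calli_montana vs Eremo_pallida: 10
  Calli_montana vs Dendro_borealis: 7
  Eremo_pallida vs Dendro_borealis: 12
The largest is 12 mismatches, between Eremo_pallida and Dendro_borealis; p = 12/20 = 0.600.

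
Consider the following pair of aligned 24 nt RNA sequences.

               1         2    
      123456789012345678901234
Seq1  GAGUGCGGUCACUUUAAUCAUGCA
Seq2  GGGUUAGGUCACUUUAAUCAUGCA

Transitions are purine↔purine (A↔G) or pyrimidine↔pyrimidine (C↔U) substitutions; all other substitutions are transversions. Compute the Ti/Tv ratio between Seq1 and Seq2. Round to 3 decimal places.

Differing sites — 2:A/G (Ti); 5:G/U (Tv); 6:C/A (Tv).
Of the 3 differences, 1 transition and 2 transversions, so Ti/Tv = 1/2 = 0.500.

0.500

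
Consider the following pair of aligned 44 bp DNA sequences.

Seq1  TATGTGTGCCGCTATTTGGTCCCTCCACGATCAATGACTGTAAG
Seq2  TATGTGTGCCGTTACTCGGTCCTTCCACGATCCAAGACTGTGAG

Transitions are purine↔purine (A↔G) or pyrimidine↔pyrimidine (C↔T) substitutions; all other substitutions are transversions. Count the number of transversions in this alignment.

Mismatches occur at site 12 (C/T, transition), site 15 (T/C, transition), site 17 (T/C, transition), site 23 (C/T, transition), site 33 (A/C, transversion), site 35 (T/A, transversion), site 42 (A/G, transition).
Of the 7 differences, 5 transitions and 2 transversions, so the answer is 2.

2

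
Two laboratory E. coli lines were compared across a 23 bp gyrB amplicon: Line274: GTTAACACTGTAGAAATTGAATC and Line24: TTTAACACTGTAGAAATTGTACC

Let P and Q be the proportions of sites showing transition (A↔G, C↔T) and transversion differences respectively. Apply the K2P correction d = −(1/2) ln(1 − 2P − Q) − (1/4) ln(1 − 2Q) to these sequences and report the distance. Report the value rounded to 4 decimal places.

0.1433

The sequences differ at positions 1 (G/T, transversion), 20 (A/T, transversion), 22 (T/C, transition).
Of the 3 differences, 1 transition and 2 transversions over 23 sites: P = 1/23 = 0.043478, Q = 2/23 = 0.086957.
d = −0.5·ln(0.826087) − 0.25·ln(0.826086) = −0.5·(-0.191055) − 0.25·(-0.191056) = 0.1433.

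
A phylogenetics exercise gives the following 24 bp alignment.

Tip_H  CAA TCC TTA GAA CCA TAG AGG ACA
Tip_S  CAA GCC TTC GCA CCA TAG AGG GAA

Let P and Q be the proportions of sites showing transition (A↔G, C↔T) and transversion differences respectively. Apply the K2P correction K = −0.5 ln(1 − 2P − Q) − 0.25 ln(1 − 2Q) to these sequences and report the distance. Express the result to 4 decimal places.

0.2452

Mismatches occur at site 4 (T↔G, transversion), site 9 (A↔C, transversion), site 11 (A↔C, transversion), site 22 (A↔G, transition), site 23 (C↔A, transversion).
Of the 5 differences, 1 transition and 4 transversions over 24 sites: P = 1/24 = 0.041667, Q = 4/24 = 0.166667.
d = −0.5·ln(0.749999) − 0.25·ln(0.666666) = −0.5·(-0.287683) − 0.25·(-0.405466) = 0.2452.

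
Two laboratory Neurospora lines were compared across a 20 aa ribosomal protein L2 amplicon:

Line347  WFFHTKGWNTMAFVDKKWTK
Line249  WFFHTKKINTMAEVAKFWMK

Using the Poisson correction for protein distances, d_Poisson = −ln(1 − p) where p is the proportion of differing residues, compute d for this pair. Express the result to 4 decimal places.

The sequences differ at positions 7 (G/K), 8 (W/I), 13 (F/E), 15 (D/A), 17 (K/F), 19 (T/M).
p = 6/20 = 0.300000.
d = −ln(1 − 0.300000) = −ln(0.700000) = 0.3567.

0.3567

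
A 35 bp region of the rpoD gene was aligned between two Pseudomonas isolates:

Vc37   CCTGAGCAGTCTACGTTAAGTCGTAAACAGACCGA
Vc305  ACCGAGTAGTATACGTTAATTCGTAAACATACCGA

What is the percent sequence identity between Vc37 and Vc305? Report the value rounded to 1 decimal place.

The sequences differ at positions 1 (C/A), 3 (T/C), 7 (C/T), 11 (C/A), 20 (G/T), 30 (G/T).
29 of the 35 sites match, so the percent identity is 29/35 × 100 = 82.9%.

82.9%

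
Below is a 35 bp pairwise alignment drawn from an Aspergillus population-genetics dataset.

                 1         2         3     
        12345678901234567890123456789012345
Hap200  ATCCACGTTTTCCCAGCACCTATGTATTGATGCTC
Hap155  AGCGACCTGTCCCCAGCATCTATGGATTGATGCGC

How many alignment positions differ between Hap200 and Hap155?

8

Mismatches occur at site 2 (T↔G), site 4 (C↔G), site 7 (G↔C), site 9 (T↔G), site 11 (T↔C), site 19 (C↔T), site 25 (T↔G), site 34 (T↔G).
That gives 8 mismatches out of 35 aligned sites, so the Hamming distance is 8.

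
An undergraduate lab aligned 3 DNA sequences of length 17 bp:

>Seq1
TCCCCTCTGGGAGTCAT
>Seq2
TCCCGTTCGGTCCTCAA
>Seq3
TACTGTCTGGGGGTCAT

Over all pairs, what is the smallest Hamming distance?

Pairwise Hamming distances:
  Seq1 vs Seq2: 7
  Seq1 vs Seq3: 4
  Seq2 vs Seq3: 8
The smallest is 4, between Seq1 and Seq3.

4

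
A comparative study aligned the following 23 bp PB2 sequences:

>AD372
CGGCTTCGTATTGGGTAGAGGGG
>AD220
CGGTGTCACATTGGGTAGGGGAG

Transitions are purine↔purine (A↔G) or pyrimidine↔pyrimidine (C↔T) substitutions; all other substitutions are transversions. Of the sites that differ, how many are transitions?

5

Differing sites — 4:C/T (Ti); 5:T/G (Tv); 8:G/A (Ti); 9:T/C (Ti); 19:A/G (Ti); 22:G/A (Ti).
Of the 6 differences, 5 transitions and 1 transversion, so the answer is 5.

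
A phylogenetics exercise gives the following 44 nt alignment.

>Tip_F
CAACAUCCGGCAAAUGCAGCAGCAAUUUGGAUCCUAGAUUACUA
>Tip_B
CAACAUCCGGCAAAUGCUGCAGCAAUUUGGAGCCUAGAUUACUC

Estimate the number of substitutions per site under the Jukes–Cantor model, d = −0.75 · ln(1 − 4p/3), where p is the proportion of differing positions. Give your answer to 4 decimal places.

The sequences differ at positions 18 (A/U), 32 (U/G), 44 (A/C).
p = 3/44 = 0.068182.
d = −0.75 · ln(1 − (4/3)·0.068182) = −0.75 · ln(0.909091) = −0.75 · (-0.095310) = 0.0715.

0.0715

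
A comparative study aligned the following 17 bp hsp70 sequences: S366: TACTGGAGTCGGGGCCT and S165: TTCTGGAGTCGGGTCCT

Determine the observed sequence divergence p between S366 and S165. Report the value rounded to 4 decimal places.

0.1176

The sequences differ at positions 2 (A/T), 14 (G/T).
There are 2 differences over 17 sites, so p = 2/17 = 0.1176.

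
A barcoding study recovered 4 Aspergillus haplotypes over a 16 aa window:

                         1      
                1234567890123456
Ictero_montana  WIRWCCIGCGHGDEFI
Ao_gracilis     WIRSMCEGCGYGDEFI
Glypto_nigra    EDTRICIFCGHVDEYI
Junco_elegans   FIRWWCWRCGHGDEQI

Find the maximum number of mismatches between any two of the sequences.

Pairwise Hamming distances:
  Ictero_montana vs Ao_gracilis: 4
  Ictero_montana vs Glypto_nigra: 8
  Ictero_montana vs Junco_elegans: 5
  Ao_gracilis vs Glypto_nigra: 10
  Ao_gracilis vs Junco_elegans: 7
  Glypto_nigra vs Junco_elegans: 9
The largest is 10, between Ao_gracilis and Glypto_nigra.

10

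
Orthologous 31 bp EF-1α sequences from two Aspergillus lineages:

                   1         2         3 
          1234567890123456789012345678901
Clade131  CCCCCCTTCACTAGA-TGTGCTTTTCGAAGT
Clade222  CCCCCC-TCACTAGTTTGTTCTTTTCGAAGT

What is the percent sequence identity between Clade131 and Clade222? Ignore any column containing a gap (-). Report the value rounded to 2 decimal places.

Excluding the 2 gap columns leaves 29 comparable sites.
Differing sites — 15:A/T; 20:G/T.
27 of the 29 comparable sites match, so the percent identity is 27/29 × 100 = 93.10%.

93.10%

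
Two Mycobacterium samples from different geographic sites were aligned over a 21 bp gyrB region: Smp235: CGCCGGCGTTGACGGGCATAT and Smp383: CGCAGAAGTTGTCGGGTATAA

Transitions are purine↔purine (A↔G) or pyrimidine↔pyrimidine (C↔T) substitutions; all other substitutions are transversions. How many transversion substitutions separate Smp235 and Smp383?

4

Mismatches occur at site 4 (C/A, transversion), site 6 (G/A, transition), site 7 (C/A, transversion), site 12 (A/T, transversion), site 17 (C/T, transition), site 21 (T/A, transversion).
Of the 6 differences, 2 transitions and 4 transversions, so the answer is 4.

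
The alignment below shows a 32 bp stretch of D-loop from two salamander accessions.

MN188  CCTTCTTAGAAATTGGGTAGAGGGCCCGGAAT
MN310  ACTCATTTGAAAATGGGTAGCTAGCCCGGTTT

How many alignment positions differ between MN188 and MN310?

10

Differing sites — 1:C/A; 4:T/C; 5:C/A; 8:A/T; 13:T/A; 21:A/C; 22:G/T; 23:G/A; 30:A/T; 31:A/T.
That gives 10 mismatches out of 32 aligned sites, so the Hamming distance is 10.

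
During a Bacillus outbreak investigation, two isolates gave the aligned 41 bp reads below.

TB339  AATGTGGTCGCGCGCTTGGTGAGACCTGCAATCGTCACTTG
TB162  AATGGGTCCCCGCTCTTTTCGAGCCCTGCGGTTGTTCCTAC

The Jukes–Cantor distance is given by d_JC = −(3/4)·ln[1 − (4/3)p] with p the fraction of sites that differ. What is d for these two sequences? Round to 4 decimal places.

Mismatches occur at site 5 (T↔G), site 7 (G↔T), site 8 (T↔C), site 10 (G↔C), site 14 (G↔T), site 18 (G↔T), site 19 (G↔T), site 20 (T↔C), site 24 (A↔C), site 30 (A↔G), site 31 (A↔G), site 33 (C↔T), site 36 (C↔T), site 37 (A↔C), site 40 (T↔A), site 41 (G↔C).
p = 16/41 = 0.390244.
d = −0.75 · ln(1 − (4/3)·0.390244) = −0.75 · ln(0.479675) = −0.75 · (-0.734646) = 0.5510.

0.5510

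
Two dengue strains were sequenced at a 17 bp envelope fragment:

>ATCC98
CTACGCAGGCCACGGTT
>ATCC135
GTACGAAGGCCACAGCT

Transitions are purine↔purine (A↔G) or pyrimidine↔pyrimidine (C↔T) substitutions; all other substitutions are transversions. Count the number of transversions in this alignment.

2

Mismatches occur at site 1 (C/G, transversion), site 6 (C/A, transversion), site 14 (G/A, transition), site 16 (T/C, transition).
Of the 4 differences, 2 transitions and 2 transversions, so the answer is 2.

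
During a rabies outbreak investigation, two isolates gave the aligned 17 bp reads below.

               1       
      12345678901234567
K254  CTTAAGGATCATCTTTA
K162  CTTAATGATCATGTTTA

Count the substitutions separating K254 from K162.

2

Differing sites — 6:G/T; 13:C/G.
That gives 2 mismatches out of 17 aligned sites, so the Hamming distance is 2.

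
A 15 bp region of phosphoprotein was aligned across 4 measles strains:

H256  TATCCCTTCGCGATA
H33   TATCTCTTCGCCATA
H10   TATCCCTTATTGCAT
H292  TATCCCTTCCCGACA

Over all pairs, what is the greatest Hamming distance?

8

Pairwise Hamming distances:
  H256 vs H33: 2
  H256 vs H10: 6
  H256 vs H292: 2
  H33 vs H10: 8
  H33 vs H292: 4
  H10 vs H292: 6
The largest is 8, between H33 and H10.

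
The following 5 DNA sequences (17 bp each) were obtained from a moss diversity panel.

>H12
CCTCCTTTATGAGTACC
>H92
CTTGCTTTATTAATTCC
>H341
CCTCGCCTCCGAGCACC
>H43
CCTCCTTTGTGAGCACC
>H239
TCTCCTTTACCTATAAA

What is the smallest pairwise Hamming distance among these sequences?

2

Pairwise Hamming distances:
  H12 vs H92: 5
  H12 vs H341: 6
  H12 vs H43: 2
  H12 vs H239: 7
  H92 vs H341: 11
  H92 vs H43: 7
  H92 vs H239: 9
  H341 vs H43: 5
  H341 vs H239: 11
  H43 vs H239: 9
The smallest is 2, between H12 and H43.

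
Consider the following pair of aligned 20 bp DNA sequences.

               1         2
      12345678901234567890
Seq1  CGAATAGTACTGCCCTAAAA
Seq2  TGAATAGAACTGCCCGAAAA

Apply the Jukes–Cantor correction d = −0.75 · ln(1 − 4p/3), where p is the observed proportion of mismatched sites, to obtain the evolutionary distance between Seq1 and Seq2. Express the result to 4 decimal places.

Mismatches occur at site 1 (C↔T), site 8 (T↔A), site 16 (T↔G).
p = 3/20 = 0.150000.
d = −0.75 · ln(1 − (4/3)·0.150000) = −0.75 · ln(0.800000) = −0.75 · (-0.223144) = 0.1674.

0.1674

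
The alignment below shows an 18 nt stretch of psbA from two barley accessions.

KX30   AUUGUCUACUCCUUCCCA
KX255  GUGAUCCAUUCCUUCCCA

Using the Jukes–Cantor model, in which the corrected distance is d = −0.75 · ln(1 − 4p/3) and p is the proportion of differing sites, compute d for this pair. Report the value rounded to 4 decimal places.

0.3470

The sequences differ at positions 1 (A/G), 3 (U/G), 4 (G/A), 7 (U/C), 9 (C/U).
p = 5/18 = 0.277778.
d = −0.75 · ln(1 − (4/3)·0.277778) = −0.75 · ln(0.629629) = −0.75 · (-0.462625) = 0.3470.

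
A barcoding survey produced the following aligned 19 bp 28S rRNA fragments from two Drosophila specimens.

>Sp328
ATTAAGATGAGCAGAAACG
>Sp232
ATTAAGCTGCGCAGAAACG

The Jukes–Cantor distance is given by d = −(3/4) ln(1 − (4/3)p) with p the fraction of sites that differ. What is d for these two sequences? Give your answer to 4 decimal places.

0.1134

The sequences differ at positions 7 (A/C), 10 (A/C).
p = 2/19 = 0.105263.
d = −0.75 · ln(1 − (4/3)·0.105263) = −0.75 · ln(0.859649) = −0.75 · (-0.151231) = 0.1134.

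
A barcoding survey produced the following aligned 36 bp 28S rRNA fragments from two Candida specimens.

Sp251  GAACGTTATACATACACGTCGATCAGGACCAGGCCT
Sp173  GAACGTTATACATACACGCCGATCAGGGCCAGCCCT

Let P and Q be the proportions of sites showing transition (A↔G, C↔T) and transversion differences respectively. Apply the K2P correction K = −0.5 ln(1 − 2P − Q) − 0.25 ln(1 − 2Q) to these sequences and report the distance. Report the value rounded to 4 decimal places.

Differing sites — 19:T/C (Ti); 28:A/G (Ti); 33:G/C (Tv).
Of the 3 differences, 2 transitions and 1 transversion over 36 sites: P = 2/36 = 0.055556, Q = 1/36 = 0.027778.
d = −0.5·ln(0.861110) − 0.25·ln(0.944444) = −0.5·(-0.149533) − 0.25·(-0.057159) = 0.0891.

0.0891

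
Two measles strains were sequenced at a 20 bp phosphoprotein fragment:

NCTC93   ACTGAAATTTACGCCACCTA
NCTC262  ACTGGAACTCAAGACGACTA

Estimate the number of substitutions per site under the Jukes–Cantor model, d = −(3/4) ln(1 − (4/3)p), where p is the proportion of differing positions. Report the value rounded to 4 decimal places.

0.4715

Differing sites — 5:A/G; 8:T/C; 10:T/C; 12:C/A; 14:C/A; 16:A/G; 17:C/A.
p = 7/20 = 0.350000.
d = −0.75 · ln(1 − (4/3)·0.350000) = −0.75 · ln(0.533333) = −0.75 · (-0.628609) = 0.4715.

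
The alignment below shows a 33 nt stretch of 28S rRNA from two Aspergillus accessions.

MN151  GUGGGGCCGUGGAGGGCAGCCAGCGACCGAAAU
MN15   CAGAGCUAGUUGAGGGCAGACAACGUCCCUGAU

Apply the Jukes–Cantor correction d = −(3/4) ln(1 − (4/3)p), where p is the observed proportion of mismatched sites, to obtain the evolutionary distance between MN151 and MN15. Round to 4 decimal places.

0.5587

Differing sites — 1:G/C; 2:U/A; 4:G/A; 6:G/C; 7:C/U; 8:C/A; 11:G/U; 20:C/A; 23:G/A; 26:A/U; 29:G/C; 30:A/U; 31:A/G.
p = 13/33 = 0.393939.
d = −0.75 · ln(1 − (4/3)·0.393939) = −0.75 · ln(0.474748) = −0.75 · (-0.744971) = 0.5587.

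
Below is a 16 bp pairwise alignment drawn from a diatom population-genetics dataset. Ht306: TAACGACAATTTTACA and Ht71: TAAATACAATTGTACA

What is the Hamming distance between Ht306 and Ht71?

3

The sequences differ at positions 4 (C/A), 5 (G/T), 12 (T/G).
That gives 3 mismatches out of 16 aligned sites, so the Hamming distance is 3.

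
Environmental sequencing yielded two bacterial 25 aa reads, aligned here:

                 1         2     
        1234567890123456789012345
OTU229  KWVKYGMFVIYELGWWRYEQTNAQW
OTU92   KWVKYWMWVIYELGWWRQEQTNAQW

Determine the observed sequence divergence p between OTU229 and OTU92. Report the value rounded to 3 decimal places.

Mismatches occur at site 6 (G↔W), site 8 (F↔W), site 18 (Y↔Q).
There are 3 differences over 25 sites, so p = 3/25 = 0.120.

0.120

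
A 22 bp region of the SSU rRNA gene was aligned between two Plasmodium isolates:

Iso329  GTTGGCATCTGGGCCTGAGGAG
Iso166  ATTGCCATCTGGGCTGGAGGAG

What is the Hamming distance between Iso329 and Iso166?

Mismatches occur at site 1 (G↔A), site 5 (G↔C), site 15 (C↔T), site 16 (T↔G).
That gives 4 mismatches out of 22 aligned sites, so the Hamming distance is 4.

4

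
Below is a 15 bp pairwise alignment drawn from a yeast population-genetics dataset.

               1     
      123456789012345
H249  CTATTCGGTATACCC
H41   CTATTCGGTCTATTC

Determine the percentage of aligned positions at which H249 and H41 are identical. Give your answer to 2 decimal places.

80.00%

Mismatches occur at site 10 (A↔C), site 13 (C↔T), site 14 (C↔T).
12 of the 15 sites match, so the percent identity is 12/15 × 100 = 80.00%.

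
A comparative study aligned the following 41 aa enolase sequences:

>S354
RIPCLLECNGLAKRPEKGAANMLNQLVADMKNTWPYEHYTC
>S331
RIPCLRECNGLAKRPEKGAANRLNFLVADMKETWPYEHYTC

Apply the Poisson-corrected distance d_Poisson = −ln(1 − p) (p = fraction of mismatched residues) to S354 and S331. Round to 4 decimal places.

Differing sites — 6:L/R; 22:M/R; 25:Q/F; 32:N/E.
p = 4/41 = 0.097561.
d = −ln(1 − 0.097561) = −ln(0.902439) = 0.1027.

0.1027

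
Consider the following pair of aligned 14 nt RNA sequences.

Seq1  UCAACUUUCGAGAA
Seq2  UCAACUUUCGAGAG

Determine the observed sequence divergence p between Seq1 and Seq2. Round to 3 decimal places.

The sequences differ at position 14 (A/G).
There are 1 differences over 14 sites, so p = 1/14 = 0.071.

0.071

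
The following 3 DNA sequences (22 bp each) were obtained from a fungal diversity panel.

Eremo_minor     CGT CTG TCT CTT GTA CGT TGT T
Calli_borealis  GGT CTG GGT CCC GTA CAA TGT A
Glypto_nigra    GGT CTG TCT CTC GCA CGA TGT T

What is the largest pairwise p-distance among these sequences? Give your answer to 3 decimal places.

0.364

Pairwise Hamming distances:
  Eremo_minor vs Calli_borealis: 8
  Eremo_minor vs Glypto_nigra: 4
  Calli_borealis vs Glypto_nigra: 6
The largest is 8 mismatches, between Eremo_minor and Calli_borealis; p = 8/22 = 0.364.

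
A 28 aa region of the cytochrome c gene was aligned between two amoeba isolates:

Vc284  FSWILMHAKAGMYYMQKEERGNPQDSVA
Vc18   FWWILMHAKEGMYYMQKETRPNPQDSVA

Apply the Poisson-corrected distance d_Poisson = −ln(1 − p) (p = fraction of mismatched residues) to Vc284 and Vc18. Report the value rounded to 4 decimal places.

0.1542

The sequences differ at positions 2 (S/W), 10 (A/E), 19 (E/T), 21 (G/P).
p = 4/28 = 0.142857.
d = −ln(1 − 0.142857) = −ln(0.857143) = 0.1542.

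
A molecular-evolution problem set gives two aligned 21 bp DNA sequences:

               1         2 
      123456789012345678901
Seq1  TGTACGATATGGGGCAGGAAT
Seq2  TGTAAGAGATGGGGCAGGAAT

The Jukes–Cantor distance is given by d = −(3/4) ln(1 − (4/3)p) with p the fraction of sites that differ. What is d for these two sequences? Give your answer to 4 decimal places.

Differing sites — 5:C/A; 8:T/G.
p = 2/21 = 0.095238.
d = −0.75 · ln(1 − (4/3)·0.095238) = −0.75 · ln(0.873016) = −0.75 · (-0.135801) = 0.1019.

0.1019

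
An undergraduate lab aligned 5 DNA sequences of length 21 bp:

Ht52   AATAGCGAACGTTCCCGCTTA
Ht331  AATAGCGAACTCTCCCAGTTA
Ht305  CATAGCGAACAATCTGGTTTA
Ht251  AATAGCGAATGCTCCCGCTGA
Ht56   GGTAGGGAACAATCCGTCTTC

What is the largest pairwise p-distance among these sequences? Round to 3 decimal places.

0.476

Pairwise Hamming distances:
  Ht52 vs Ht331: 4
  Ht52 vs Ht305: 6
  Ht52 vs Ht251: 3
  Ht52 vs Ht56: 8
  Ht331 vs Ht305: 7
  Ht331 vs Ht251: 5
  Ht331 vs Ht56: 9
  Ht305 vs Ht251: 8
  Ht305 vs Ht56: 7
  Ht251 vs Ht56: 10
The largest is 10 mismatches, between Ht251 and Ht56; p = 10/21 = 0.476.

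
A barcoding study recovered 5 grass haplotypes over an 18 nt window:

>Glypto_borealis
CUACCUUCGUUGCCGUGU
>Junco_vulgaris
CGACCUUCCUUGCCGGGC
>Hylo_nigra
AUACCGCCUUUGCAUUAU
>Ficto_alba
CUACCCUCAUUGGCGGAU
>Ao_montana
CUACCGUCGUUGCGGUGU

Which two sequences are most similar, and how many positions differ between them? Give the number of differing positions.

2

Pairwise Hamming distances:
  Glypto_borealis vs Junco_vulgaris: 4
  Glypto_borealis vs Hylo_nigra: 7
  Glypto_borealis vs Ficto_alba: 5
  Glypto_borealis vs Ao_montana: 2
  Junco_vulgaris vs Hylo_nigra: 10
  Junco_vulgaris vs Ficto_alba: 6
  Junco_vulgaris vs Ao_montana: 6
  Hylo_nigra vs Ficto_alba: 8
  Hylo_nigra vs Ao_montana: 6
  Ficto_alba vs Ao_montana: 6
The smallest is 2, between Glypto_borealis and Ao_montana.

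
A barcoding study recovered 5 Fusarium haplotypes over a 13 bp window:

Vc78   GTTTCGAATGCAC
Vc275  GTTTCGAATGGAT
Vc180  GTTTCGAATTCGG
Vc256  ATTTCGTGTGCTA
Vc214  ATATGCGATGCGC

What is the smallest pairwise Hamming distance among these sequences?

2

Pairwise Hamming distances:
  Vc78 vs Vc275: 2
  Vc78 vs Vc180: 3
  Vc78 vs Vc256: 5
  Vc78 vs Vc214: 6
  Vc275 vs Vc180: 4
  Vc275 vs Vc256: 6
  Vc275 vs Vc214: 8
  Vc180 vs Vc256: 6
  Vc180 vs Vc214: 7
  Vc256 vs Vc214: 7
The smallest is 2, between Vc78 and Vc275.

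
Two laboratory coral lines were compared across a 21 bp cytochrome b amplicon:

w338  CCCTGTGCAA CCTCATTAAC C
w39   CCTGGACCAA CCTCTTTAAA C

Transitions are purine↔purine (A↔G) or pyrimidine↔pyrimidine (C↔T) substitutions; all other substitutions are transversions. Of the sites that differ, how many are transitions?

The sequences differ at positions 3 (C/T, transition), 4 (T/G, transversion), 6 (T/A, transversion), 7 (G/C, transversion), 15 (A/T, transversion), 20 (C/A, transversion).
Of the 6 differences, 1 transition and 5 transversions, so the answer is 1.

1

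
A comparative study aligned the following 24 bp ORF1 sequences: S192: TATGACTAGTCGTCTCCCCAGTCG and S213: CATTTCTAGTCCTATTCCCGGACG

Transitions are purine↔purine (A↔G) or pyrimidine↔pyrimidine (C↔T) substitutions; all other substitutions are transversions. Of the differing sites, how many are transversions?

Mismatches occur at site 1 (T→C, transition), site 4 (G→T, transversion), site 5 (A→T, transversion), site 12 (G→C, transversion), site 14 (C→A, transversion), site 16 (C→T, transition), site 20 (A→G, transition), site 22 (T→A, transversion).
Of the 8 differences, 3 transitions and 5 transversions, so the answer is 5.

5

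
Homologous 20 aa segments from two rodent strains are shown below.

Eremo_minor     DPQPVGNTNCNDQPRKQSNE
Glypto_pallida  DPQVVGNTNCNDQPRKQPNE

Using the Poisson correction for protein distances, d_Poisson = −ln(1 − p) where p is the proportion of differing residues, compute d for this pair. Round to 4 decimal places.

The sequences differ at positions 4 (P/V), 18 (S/P).
p = 2/20 = 0.100000.
d = −ln(1 − 0.100000) = −ln(0.900000) = 0.1054.

0.1054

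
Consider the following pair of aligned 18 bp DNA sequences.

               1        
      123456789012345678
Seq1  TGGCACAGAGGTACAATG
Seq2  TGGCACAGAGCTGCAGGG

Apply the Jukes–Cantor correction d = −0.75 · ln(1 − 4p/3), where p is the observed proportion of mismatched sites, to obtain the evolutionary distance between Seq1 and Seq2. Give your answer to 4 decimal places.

Mismatches occur at site 11 (G↔C), site 13 (A↔G), site 16 (A↔G), site 17 (T↔G).
p = 4/18 = 0.222222.
d = −0.75 · ln(1 − (4/3)·0.222222) = −0.75 · ln(0.703704) = −0.75 · (-0.351397) = 0.2635.

0.2635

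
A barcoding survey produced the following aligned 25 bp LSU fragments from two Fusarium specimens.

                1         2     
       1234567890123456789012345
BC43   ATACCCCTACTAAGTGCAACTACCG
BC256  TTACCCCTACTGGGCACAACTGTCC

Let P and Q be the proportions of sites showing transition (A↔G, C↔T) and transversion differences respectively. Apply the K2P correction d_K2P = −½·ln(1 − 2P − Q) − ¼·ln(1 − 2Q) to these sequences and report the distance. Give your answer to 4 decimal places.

0.4541

Mismatches occur at site 1 (A↔T, transversion), site 12 (A↔G, transition), site 13 (A↔G, transition), site 15 (T↔C, transition), site 16 (G↔A, transition), site 22 (A↔G, transition), site 23 (C↔T, transition), site 25 (G↔C, transversion).
Of the 8 differences, 6 transitions and 2 transversions over 25 sites: P = 6/25 = 0.240000, Q = 2/25 = 0.080000.
d = −0.5·ln(0.440000) − 0.25·ln(0.840000) = −0.5·(-0.820981) − 0.25·(-0.174353) = 0.4541.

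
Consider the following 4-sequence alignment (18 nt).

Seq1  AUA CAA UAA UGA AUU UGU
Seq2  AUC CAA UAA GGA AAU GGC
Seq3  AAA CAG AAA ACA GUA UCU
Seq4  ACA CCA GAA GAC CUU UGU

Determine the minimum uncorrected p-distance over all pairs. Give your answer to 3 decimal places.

Pairwise Hamming distances:
  Seq1 vs Seq2: 5
  Seq1 vs Seq3: 8
  Seq1 vs Seq4: 7
  Seq2 vs Seq3: 12
  Seq2 vs Seq4: 10
  Seq3 vs Seq4: 10
The smallest is 5 mismatches, between Seq1 and Seq2; p = 5/18 = 0.278.

0.278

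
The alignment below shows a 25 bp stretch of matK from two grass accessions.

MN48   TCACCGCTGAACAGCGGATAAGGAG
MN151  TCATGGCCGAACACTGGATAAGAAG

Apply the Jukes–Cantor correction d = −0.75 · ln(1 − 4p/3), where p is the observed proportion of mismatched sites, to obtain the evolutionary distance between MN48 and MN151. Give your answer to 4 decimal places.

The sequences differ at positions 4 (C/T), 5 (C/G), 8 (T/C), 14 (G/C), 15 (C/T), 23 (G/A).
p = 6/25 = 0.240000.
d = −0.75 · ln(1 − (4/3)·0.240000) = −0.75 · ln(0.680000) = −0.75 · (-0.385662) = 0.2892.

0.2892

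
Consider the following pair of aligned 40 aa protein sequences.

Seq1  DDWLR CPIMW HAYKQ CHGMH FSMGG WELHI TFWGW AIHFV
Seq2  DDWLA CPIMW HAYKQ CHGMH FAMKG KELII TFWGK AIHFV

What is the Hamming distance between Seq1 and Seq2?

Mismatches occur at site 5 (R↔A), site 22 (S↔A), site 24 (G↔K), site 26 (W↔K), site 29 (H↔I), site 35 (W↔K).
That gives 6 mismatches out of 40 aligned sites, so the Hamming distance is 6.

6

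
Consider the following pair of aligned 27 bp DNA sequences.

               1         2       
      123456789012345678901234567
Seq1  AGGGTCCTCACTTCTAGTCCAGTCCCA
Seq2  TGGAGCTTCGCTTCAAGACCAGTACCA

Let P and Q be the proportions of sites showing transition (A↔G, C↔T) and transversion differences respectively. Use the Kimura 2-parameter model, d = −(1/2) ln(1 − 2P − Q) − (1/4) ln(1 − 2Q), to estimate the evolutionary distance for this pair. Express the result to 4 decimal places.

Mismatches occur at site 1 (A→T, transversion), site 4 (G→A, transition), site 5 (T→G, transversion), site 7 (C→T, transition), site 10 (A→G, transition), site 15 (T→A, transversion), site 18 (T→A, transversion), site 24 (C→A, transversion).
Of the 8 differences, 3 transitions and 5 transversions over 27 sites: P = 3/27 = 0.111111, Q = 5/27 = 0.185185.
d = −0.5·ln(0.592593) − 0.25·ln(0.629630) = −0.5·(-0.523247) − 0.25·(-0.462623) = 0.3773.

0.3773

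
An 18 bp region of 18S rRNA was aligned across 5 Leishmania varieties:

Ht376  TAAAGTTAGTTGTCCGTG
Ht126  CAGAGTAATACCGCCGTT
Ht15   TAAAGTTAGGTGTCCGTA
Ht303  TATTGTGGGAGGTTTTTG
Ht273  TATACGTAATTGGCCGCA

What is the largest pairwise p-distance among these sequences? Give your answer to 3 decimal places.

Pairwise Hamming distances:
  Ht376 vs Ht126: 9
  Ht376 vs Ht15: 2
  Ht376 vs Ht303: 9
  Ht376 vs Ht273: 7
  Ht126 vs Ht15: 9
  Ht126 vs Ht303: 13
  Ht126 vs Ht273: 11
  Ht15 vs Ht303: 10
  Ht15 vs Ht273: 7
  Ht303 vs Ht273: 14
The largest is 14 mismatches, between Ht303 and Ht273; p = 14/18 = 0.778.

0.778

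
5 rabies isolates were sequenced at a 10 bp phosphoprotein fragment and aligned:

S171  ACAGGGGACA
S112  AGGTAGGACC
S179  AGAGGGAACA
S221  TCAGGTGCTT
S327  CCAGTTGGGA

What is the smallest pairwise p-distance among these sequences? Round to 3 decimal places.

0.200

Pairwise Hamming distances:
  S171 vs S112: 5
  S171 vs S179: 2
  S171 vs S221: 5
  S171 vs S327: 5
  S112 vs S179: 5
  S112 vs S221: 9
  S112 vs S327: 9
  S179 vs S221: 7
  S179 vs S327: 7
  S221 vs S327: 5
The smallest is 2 mismatches, between S171 and S179; p = 2/10 = 0.200.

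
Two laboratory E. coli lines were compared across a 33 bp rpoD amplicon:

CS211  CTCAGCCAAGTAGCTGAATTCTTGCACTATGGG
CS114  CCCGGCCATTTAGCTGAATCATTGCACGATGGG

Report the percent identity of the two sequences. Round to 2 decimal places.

Mismatches occur at site 2 (T↔C), site 4 (A↔G), site 9 (A↔T), site 10 (G↔T), site 20 (T↔C), site 21 (C↔A), site 28 (T↔G).
26 of the 33 sites match, so the percent identity is 26/33 × 100 = 78.79%.

78.79%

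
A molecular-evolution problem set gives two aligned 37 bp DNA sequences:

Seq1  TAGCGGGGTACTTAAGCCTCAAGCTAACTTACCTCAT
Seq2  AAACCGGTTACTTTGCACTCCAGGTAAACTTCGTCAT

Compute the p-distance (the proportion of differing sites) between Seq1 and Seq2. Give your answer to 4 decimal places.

Mismatches occur at site 1 (T→A), site 3 (G→A), site 5 (G→C), site 8 (G→T), site 14 (A→T), site 15 (A→G), site 16 (G→C), site 17 (C→A), site 21 (A→C), site 24 (C→G), site 28 (C→A), site 29 (T→C), site 31 (A→T), site 33 (C→G).
There are 14 differences over 37 sites, so p = 14/37 = 0.3784.

0.3784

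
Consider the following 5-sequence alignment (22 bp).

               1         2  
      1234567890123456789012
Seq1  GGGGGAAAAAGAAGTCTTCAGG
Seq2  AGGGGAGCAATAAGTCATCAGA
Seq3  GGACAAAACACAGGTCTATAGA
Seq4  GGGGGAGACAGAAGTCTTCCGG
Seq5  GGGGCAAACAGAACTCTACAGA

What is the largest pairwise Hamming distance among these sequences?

12

Pairwise Hamming distances:
  Seq1 vs Seq2: 6
  Seq1 vs Seq3: 9
  Seq1 vs Seq4: 3
  Seq1 vs Seq5: 5
  Seq2 vs Seq3: 12
  Seq2 vs Seq4: 7
  Seq2 vs Seq5: 9
  Seq3 vs Seq4: 10
  Seq3 vs Seq5: 7
  Seq4 vs Seq5: 6
The largest is 12, between Seq2 and Seq3.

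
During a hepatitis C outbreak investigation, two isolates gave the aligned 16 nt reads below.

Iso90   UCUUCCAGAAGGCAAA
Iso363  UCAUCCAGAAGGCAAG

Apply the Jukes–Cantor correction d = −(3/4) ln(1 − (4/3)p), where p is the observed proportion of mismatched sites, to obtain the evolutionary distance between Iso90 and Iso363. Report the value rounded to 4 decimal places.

0.1367

The sequences differ at positions 3 (U/A), 16 (A/G).
p = 2/16 = 0.125000.
d = −0.75 · ln(1 − (4/3)·0.125000) = −0.75 · ln(0.833333) = −0.75 · (-0.182322) = 0.1367.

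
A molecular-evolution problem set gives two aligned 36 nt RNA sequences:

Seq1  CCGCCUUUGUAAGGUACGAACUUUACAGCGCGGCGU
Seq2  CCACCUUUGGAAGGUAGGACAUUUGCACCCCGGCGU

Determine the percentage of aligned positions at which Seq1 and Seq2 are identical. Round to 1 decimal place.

77.8%

The sequences differ at positions 3 (G/A), 10 (U/G), 17 (C/G), 20 (A/C), 21 (C/A), 25 (A/G), 28 (G/C), 30 (G/C).
28 of the 36 sites match, so the percent identity is 28/36 × 100 = 77.8%.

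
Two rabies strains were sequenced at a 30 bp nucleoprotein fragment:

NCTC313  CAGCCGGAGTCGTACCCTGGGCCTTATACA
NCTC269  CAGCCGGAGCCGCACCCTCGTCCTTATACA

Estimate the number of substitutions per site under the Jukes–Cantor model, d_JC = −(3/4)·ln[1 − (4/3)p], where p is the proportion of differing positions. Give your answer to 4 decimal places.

0.1468

Differing sites — 10:T/C; 13:T/C; 19:G/C; 21:G/T.
p = 4/30 = 0.133333.
d = −0.75 · ln(1 − (4/3)·0.133333) = −0.75 · ln(0.822223) = −0.75 · (-0.195744) = 0.1468.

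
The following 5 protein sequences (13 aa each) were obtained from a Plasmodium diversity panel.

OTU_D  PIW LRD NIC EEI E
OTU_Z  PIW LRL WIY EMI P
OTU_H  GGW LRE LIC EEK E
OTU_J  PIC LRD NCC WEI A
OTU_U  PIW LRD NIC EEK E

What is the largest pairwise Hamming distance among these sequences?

9

Pairwise Hamming distances:
  OTU_D vs OTU_Z: 5
  OTU_D vs OTU_H: 5
  OTU_D vs OTU_J: 4
  OTU_D vs OTU_U: 1
  OTU_Z vs OTU_H: 8
  OTU_Z vs OTU_J: 8
  OTU_Z vs OTU_U: 6
  OTU_H vs OTU_J: 9
  OTU_H vs OTU_U: 4
  OTU_J vs OTU_U: 5
The largest is 9, between OTU_H and OTU_J.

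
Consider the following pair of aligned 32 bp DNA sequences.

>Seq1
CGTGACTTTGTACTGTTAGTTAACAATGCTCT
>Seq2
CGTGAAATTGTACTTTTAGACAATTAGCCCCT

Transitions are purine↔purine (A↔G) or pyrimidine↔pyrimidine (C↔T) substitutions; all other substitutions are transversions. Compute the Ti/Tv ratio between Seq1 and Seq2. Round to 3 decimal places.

Mismatches occur at site 6 (C/A, transversion), site 7 (T/A, transversion), site 15 (G/T, transversion), site 20 (T/A, transversion), site 21 (T/C, transition), site 24 (C/T, transition), site 25 (A/T, transversion), site 27 (T/G, transversion), site 28 (G/C, transversion), site 30 (T/C, transition).
Of the 10 differences, 3 transitions and 7 transversions, so Ti/Tv = 3/7 = 0.429.

0.429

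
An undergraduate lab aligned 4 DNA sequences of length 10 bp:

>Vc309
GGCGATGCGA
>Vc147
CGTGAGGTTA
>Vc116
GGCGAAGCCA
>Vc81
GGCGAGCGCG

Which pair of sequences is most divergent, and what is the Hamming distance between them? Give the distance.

Pairwise Hamming distances:
  Vc309 vs Vc147: 5
  Vc309 vs Vc116: 2
  Vc309 vs Vc81: 5
  Vc147 vs Vc116: 5
  Vc147 vs Vc81: 6
  Vc116 vs Vc81: 4
The largest is 6, between Vc147 and Vc81.

6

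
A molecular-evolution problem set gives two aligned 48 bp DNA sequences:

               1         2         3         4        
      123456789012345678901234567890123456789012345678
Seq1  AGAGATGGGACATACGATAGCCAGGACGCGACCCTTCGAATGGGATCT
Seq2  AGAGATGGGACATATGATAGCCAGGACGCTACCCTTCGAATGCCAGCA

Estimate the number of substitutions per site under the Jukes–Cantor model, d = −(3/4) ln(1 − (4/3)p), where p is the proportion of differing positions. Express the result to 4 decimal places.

0.1367

Mismatches occur at site 15 (C→T), site 30 (G→T), site 43 (G→C), site 44 (G→C), site 46 (T→G), site 48 (T→A).
p = 6/48 = 0.125000.
d = −0.75 · ln(1 − (4/3)·0.125000) = −0.75 · ln(0.833333) = −0.75 · (-0.182322) = 0.1367.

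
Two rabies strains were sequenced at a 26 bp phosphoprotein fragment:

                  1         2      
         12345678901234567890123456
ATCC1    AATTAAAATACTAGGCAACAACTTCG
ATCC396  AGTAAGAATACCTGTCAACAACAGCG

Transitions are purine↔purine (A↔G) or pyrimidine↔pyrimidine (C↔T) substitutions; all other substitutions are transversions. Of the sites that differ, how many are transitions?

3

Mismatches occur at site 2 (A↔G, transition), site 4 (T↔A, transversion), site 6 (A↔G, transition), site 12 (T↔C, transition), site 13 (A↔T, transversion), site 15 (G↔T, transversion), site 23 (T↔A, transversion), site 24 (T↔G, transversion).
Of the 8 differences, 3 transitions and 5 transversions, so the answer is 3.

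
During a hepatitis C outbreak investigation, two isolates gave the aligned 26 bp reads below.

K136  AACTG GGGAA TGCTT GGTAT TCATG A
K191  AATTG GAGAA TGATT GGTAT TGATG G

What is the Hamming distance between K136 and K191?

Differing sites — 3:C/T; 7:G/A; 13:C/A; 22:C/G; 26:A/G.
That gives 5 mismatches out of 26 aligned sites, so the Hamming distance is 5.

5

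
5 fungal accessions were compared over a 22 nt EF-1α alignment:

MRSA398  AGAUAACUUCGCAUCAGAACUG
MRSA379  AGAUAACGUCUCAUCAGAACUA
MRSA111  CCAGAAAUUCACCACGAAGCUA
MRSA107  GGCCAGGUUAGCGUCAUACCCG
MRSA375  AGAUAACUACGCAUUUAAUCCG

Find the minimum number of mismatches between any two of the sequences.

Pairwise Hamming distances:
  MRSA398 vs MRSA379: 3
  MRSA398 vs MRSA111: 11
  MRSA398 vs MRSA107: 10
  MRSA398 vs MRSA375: 6
  MRSA379 vs MRSA111: 11
  MRSA379 vs MRSA107: 13
  MRSA379 vs MRSA375: 9
  MRSA111 vs MRSA107: 15
  MRSA111 vs MRSA375: 13
  MRSA107 vs MRSA375: 12
The smallest is 3, between MRSA398 and MRSA379.

3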